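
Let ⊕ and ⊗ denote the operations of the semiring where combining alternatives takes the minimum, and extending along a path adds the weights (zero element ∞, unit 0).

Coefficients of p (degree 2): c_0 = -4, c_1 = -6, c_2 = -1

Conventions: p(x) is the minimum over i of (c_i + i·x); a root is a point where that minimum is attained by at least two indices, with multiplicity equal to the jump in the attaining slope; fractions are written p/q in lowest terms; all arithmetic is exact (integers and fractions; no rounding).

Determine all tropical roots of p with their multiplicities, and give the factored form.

hull edge (i=0, c=-4) to (i=1, c=-6): slope -2, span 1
hull edge (i=1, c=-6) to (i=2, c=-1): slope 5, span 1
Factored form: p(x) = -1 ⊗ (x ⊕ (-5)) ⊗ (x ⊕ 2)
Answer: roots = -5 (mult 1), 2 (mult 1)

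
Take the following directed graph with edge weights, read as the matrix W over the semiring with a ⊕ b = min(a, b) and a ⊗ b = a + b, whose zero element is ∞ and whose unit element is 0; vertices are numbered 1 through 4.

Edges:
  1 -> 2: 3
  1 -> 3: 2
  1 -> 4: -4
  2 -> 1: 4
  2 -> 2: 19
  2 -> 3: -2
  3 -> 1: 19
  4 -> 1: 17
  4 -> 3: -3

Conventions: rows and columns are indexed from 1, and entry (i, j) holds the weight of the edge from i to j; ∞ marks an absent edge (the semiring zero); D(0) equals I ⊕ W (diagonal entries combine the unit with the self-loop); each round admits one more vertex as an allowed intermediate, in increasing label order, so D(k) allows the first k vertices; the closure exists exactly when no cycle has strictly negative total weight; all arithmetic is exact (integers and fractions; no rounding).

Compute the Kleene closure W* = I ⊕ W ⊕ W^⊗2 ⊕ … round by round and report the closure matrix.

D(0):
  [0, 3, 2, -4]
  [4, 0, -2, ∞]
  [19, ∞, 0, ∞]
  [17, ∞, -3, 0]
D(1):
  [0, 3, 2, -4]
  [4, 0, -2, 0]
  [19, 22, 0, 15]
  [17, 20, -3, 0]
D(2):
  [0, 3, 1, -4]
  [4, 0, -2, 0]
  [19, 22, 0, 15]
  [17, 20, -3, 0]
D(3):
  [0, 3, 1, -4]
  [4, 0, -2, 0]
  [19, 22, 0, 15]
  [16, 19, -3, 0]
D(4):
  [0, 3, -7, -4]
  [4, 0, -3, 0]
  [19, 22, 0, 15]
  [16, 19, -3, 0]
Answer: W* = [[0, 3, -7, -4], [4, 0, -3, 0], [19, 22, 0, 15], [16, 19, -3, 0]]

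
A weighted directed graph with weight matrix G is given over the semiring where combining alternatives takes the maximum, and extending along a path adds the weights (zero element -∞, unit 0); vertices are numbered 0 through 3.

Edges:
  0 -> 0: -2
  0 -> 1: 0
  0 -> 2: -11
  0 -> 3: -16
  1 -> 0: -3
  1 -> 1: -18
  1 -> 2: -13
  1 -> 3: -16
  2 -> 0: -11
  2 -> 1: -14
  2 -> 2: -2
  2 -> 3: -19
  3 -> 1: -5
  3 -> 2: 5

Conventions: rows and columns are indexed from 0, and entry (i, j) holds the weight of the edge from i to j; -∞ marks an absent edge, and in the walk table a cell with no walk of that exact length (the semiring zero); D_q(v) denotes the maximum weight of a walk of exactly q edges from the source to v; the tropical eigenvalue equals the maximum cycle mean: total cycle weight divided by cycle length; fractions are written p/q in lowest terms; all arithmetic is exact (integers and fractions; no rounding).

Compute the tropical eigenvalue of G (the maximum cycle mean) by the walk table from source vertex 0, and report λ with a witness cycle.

q=0: [0, -∞, -∞, -∞]
q=1: [-2, 0, -11, -16]
q=2: [-3, -2, -11, -16]
q=3: [-5, -3, -11, -18]
q=4: [-6, -5, -13, -19]
Optimal cycle mean attained by: cycle 0->1->0, total 0 + (-3), length 2.
Answer: λ = -3/2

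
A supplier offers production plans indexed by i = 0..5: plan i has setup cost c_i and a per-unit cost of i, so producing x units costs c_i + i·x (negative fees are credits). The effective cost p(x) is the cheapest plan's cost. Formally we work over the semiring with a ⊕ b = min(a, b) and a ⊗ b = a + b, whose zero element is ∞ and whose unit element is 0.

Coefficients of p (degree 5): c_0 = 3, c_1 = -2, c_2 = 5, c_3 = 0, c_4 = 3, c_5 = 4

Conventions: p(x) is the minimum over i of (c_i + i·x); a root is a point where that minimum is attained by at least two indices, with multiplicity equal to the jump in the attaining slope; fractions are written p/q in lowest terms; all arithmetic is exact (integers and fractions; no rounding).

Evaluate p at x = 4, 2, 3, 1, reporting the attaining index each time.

p(4) = min(3+0·4=3, -2+1·4=2, 5+2·4=13, 0+3·4=12, 3+4·4=19, 4+5·4=24) = 2 (attained by i=1)
p(2) = min(3+0·2=3, -2+1·2=0, 5+2·2=9, 0+3·2=6, 3+4·2=11, 4+5·2=14) = 0 (attained by i=1)
p(3) = min(3+0·3=3, -2+1·3=1, 5+2·3=11, 0+3·3=9, 3+4·3=15, 4+5·3=19) = 1 (attained by i=1)
p(1) = min(3+0·1=3, -2+1·1=-1, 5+2·1=7, 0+3·1=3, 3+4·1=7, 4+5·1=9) = -1 (attained by i=1)
Answer: p(4) = 2; p(2) = 0; p(3) = 1; p(1) = -1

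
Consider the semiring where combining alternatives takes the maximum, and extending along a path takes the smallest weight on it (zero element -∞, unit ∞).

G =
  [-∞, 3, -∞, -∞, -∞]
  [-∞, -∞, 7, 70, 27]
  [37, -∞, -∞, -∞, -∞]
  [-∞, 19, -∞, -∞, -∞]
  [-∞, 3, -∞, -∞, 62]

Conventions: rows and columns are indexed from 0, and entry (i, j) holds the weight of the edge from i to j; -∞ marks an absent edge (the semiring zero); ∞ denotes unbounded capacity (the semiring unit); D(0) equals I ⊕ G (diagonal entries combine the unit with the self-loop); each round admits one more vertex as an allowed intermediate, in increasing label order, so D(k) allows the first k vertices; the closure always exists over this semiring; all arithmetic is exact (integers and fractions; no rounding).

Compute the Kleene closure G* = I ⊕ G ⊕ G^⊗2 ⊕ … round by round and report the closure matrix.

D(0):
  [∞, 3, -∞, -∞, -∞]
  [-∞, ∞, 7, 70, 27]
  [37, -∞, ∞, -∞, -∞]
  [-∞, 19, -∞, ∞, -∞]
  [-∞, 3, -∞, -∞, ∞]
D(1):
  [∞, 3, -∞, -∞, -∞]
  [-∞, ∞, 7, 70, 27]
  [37, 3, ∞, -∞, -∞]
  [-∞, 19, -∞, ∞, -∞]
  [-∞, 3, -∞, -∞, ∞]
D(2):
  [∞, 3, 3, 3, 3]
  [-∞, ∞, 7, 70, 27]
  [37, 3, ∞, 3, 3]
  [-∞, 19, 7, ∞, 19]
  [-∞, 3, 3, 3, ∞]
D(3):
  [∞, 3, 3, 3, 3]
  [7, ∞, 7, 70, 27]
  [37, 3, ∞, 3, 3]
  [7, 19, 7, ∞, 19]
  [3, 3, 3, 3, ∞]
D(4):
  [∞, 3, 3, 3, 3]
  [7, ∞, 7, 70, 27]
  [37, 3, ∞, 3, 3]
  [7, 19, 7, ∞, 19]
  [3, 3, 3, 3, ∞]
D(5):
  [∞, 3, 3, 3, 3]
  [7, ∞, 7, 70, 27]
  [37, 3, ∞, 3, 3]
  [7, 19, 7, ∞, 19]
  [3, 3, 3, 3, ∞]
Answer: G* = [[∞, 3, 3, 3, 3], [7, ∞, 7, 70, 27], [37, 3, ∞, 3, 3], [7, 19, 7, ∞, 19], [3, 3, 3, 3, ∞]]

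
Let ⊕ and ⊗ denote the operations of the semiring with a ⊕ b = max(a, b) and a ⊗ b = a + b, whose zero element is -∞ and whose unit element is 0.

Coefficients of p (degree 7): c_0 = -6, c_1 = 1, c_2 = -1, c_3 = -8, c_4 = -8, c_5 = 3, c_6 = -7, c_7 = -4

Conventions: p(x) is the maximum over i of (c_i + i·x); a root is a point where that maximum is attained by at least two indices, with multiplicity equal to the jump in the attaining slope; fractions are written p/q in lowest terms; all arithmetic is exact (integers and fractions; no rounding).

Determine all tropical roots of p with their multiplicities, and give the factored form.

hull edge (i=0, c=-6) to (i=1, c=1): slope 7, span 1
hull edge (i=1, c=1) to (i=5, c=3): slope 1/2, span 4
hull edge (i=5, c=3) to (i=7, c=-4): slope -7/2, span 2
Factored form: p(x) = -4 ⊗ (x ⊕ (-7)) ⊗ (x ⊕ (-1/2)) ⊗ (x ⊕ (-1/2)) ⊗ (x ⊕ (-1/2)) ⊗ (x ⊕ (-1/2)) ⊗ (x ⊕ 7/2) ⊗ (x ⊕ 7/2)
Answer: roots = -7 (mult 1), -1/2 (mult 4), 7/2 (mult 2)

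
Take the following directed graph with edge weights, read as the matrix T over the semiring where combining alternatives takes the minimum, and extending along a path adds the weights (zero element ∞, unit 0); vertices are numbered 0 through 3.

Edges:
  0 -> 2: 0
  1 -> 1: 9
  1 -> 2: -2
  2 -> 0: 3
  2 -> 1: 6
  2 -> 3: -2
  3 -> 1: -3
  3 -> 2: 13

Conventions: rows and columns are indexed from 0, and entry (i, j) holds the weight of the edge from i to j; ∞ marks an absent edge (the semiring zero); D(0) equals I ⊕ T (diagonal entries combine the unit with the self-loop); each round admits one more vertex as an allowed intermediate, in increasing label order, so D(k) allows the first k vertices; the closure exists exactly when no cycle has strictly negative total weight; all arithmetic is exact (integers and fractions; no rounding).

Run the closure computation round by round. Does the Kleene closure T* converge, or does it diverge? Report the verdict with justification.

D(0):
  [0, ∞, 0, ∞]
  [∞, 0, -2, ∞]
  [3, 6, 0, -2]
  [∞, -3, 13, 0]
D(1):
  [0, ∞, 0, ∞]
  [∞, 0, -2, ∞]
  [3, 6, 0, -2]
  [∞, -3, 13, 0]
D(2):
  [0, ∞, 0, ∞]
  [∞, 0, -2, ∞]
  [3, 6, 0, -2]
  [∞, -3, -5, 0]
Detection: at round 3, diagonal entry (3, 3) turns strictly negative.
Key observation: the cycle 3->1->2->3 has total weight (-3) + (-2) + (-2), which is strictly negative.
Answer: DIVERGES — negative cycle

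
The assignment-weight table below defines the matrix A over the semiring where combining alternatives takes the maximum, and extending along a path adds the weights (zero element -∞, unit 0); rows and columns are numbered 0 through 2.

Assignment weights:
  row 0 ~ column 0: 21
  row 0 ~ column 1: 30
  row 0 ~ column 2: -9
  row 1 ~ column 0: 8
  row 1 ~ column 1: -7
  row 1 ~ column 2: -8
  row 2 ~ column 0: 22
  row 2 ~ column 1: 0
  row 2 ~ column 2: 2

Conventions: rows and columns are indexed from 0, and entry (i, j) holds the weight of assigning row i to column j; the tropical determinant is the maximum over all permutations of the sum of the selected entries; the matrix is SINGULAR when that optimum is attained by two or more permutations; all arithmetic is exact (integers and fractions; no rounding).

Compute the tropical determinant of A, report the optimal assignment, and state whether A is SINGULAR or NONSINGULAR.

σ = (0, 1, 2): 21 + (-7) + 2 = 16
σ = (0, 2, 1): 21 + (-8) + 0 = 13
σ = (1, 0, 2): 30 + 8 + 2 = 40
σ = (1, 2, 0): 30 + (-8) + 22 = 44
σ = (2, 0, 1): (-9) + 8 + 0 = -1
σ = (2, 1, 0): (-9) + (-7) + 22 = 6
Optimal value attained by: σ = (1, 2, 0).
Answer: det⊕(A) = 44; verdict: NONSINGULAR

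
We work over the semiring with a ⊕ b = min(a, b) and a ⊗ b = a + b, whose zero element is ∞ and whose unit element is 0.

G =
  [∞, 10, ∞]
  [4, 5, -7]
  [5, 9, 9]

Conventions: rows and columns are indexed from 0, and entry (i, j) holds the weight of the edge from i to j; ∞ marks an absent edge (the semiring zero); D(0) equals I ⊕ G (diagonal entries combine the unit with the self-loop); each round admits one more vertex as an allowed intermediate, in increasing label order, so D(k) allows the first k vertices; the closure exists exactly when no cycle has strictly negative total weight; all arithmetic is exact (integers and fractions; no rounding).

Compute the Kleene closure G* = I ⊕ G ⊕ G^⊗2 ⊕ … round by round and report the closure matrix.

D(0):
  [0, 10, ∞]
  [4, 0, -7]
  [5, 9, 0]
D(1):
  [0, 10, ∞]
  [4, 0, -7]
  [5, 9, 0]
D(2):
  [0, 10, 3]
  [4, 0, -7]
  [5, 9, 0]
D(3):
  [0, 10, 3]
  [-2, 0, -7]
  [5, 9, 0]
Answer: G* = [[0, 10, 3], [-2, 0, -7], [5, 9, 0]]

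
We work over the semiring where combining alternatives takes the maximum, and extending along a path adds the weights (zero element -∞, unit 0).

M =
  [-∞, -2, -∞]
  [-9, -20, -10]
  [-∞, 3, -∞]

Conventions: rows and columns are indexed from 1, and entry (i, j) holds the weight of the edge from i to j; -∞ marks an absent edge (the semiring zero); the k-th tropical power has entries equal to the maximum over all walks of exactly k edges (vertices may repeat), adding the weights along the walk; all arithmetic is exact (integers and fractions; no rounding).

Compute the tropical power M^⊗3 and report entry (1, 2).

M^⊗2:
  [-11, -22, -12]
  [-29, -7, -30]
  [-6, -17, -7]
M^⊗3:
  [-31, -9, -32]
  [-16, -27, -17]
  [-26, -4, -27]
Key observation: the optimum is the walk 1->2->3->2, with weight (-2) + (-10) + 3 = -9.
Optimal value attained by: walk 1->2->3->2.
Answer: (M^⊗3)[1][2] = -9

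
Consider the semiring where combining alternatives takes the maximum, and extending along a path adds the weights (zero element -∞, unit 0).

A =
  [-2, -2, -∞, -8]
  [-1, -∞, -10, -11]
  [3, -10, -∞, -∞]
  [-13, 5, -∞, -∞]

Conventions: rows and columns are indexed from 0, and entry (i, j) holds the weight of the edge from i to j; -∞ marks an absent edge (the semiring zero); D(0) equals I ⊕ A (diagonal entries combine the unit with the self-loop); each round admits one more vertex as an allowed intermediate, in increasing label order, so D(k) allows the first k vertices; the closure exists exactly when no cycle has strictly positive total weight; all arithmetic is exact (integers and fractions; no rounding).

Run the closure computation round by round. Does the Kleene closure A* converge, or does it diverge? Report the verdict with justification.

D(0):
  [0, -2, -∞, -8]
  [-1, 0, -10, -11]
  [3, -10, 0, -∞]
  [-13, 5, -∞, 0]
D(1):
  [0, -2, -∞, -8]
  [-1, 0, -10, -9]
  [3, 1, 0, -5]
  [-13, 5, -∞, 0]
D(2):
  [0, -2, -12, -8]
  [-1, 0, -10, -9]
  [3, 1, 0, -5]
  [4, 5, -5, 0]
D(3):
  [0, -2, -12, -8]
  [-1, 0, -10, -9]
  [3, 1, 0, -5]
  [4, 5, -5, 0]
D(4):
  [0, -2, -12, -8]
  [-1, 0, -10, -9]
  [3, 1, 0, -5]
  [4, 5, -5, 0]
Key observation: every diagonal entry stays at the unit through all rounds, so no improving cycle exists.
Answer: CONVERGES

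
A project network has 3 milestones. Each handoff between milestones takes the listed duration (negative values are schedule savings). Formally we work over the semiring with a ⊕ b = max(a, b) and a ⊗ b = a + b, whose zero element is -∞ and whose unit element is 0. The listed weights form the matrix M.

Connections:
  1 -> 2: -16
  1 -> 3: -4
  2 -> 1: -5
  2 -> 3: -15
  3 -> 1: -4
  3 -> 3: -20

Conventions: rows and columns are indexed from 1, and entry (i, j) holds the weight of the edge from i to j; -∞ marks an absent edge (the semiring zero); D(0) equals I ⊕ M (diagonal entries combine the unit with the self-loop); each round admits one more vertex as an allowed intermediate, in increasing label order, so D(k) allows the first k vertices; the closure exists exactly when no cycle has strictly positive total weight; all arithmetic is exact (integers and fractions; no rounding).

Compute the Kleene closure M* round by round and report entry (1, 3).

D(0):
  [0, -16, -4]
  [-5, 0, -15]
  [-4, -∞, 0]
D(1):
  [0, -16, -4]
  [-5, 0, -9]
  [-4, -20, 0]
D(2):
  [0, -16, -4]
  [-5, 0, -9]
  [-4, -20, 0]
D(3):
  [0, -16, -4]
  [-5, 0, -9]
  [-4, -20, 0]
Answer: M*[1][3] = -4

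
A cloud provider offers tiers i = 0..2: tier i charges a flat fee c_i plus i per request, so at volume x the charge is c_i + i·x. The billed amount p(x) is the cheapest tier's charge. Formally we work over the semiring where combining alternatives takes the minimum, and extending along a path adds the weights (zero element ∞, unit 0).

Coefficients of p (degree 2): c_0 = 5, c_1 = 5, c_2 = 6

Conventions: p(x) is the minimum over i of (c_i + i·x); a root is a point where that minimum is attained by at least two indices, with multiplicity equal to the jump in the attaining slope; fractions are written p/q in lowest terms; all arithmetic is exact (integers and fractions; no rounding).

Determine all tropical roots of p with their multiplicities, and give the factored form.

hull edge (i=0, c=5) to (i=1, c=5): slope 0, span 1
hull edge (i=1, c=5) to (i=2, c=6): slope 1, span 1
Factored form: p(x) = 6 ⊗ (x ⊕ (-1)) ⊗ (x ⊕ 0)
Answer: roots = -1 (mult 1), 0 (mult 1)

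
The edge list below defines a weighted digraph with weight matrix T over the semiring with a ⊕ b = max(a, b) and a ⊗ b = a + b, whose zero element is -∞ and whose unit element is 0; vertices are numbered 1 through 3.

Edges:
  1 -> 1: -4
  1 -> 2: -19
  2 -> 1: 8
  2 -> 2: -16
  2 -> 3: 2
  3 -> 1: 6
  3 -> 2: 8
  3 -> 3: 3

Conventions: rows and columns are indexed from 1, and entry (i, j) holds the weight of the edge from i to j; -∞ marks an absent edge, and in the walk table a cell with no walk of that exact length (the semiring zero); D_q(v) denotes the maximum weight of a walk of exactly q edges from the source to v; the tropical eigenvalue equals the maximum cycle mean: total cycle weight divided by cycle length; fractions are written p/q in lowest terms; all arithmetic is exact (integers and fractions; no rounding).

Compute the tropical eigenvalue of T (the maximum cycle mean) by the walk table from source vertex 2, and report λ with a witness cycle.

q=0: [-∞, 0, -∞]
q=1: [8, -16, 2]
q=2: [8, 10, 5]
q=3: [18, 13, 12]
Optimal cycle mean attained by: cycle 2->3->2, total 2 + 8, length 2.
Answer: λ = 5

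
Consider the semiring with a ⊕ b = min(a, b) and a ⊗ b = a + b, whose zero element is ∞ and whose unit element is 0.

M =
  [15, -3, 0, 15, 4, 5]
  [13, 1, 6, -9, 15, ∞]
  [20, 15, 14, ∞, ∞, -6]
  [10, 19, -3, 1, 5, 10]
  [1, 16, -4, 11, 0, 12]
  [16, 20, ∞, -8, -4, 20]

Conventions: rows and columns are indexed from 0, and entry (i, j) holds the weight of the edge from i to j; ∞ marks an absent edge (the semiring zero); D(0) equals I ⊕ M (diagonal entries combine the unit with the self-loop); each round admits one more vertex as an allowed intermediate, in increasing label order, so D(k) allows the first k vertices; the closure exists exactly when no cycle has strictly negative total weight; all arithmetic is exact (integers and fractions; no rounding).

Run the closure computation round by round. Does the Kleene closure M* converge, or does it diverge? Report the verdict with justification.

D(0):
  [0, -3, 0, 15, 4, 5]
  [13, 0, 6, -9, 15, ∞]
  [20, 15, 0, ∞, ∞, -6]
  [10, 19, -3, 0, 5, 10]
  [1, 16, -4, 11, 0, 12]
  [16, 20, ∞, -8, -4, 0]
D(1):
  [0, -3, 0, 15, 4, 5]
  [13, 0, 6, -9, 15, 18]
  [20, 15, 0, 35, 24, -6]
  [10, 7, -3, 0, 5, 10]
  [1, -2, -4, 11, 0, 6]
  [16, 13, 16, -8, -4, 0]
Detection: at round 2, diagonal entry (3, 3) turns strictly negative.
Key observation: the cycle 3->0->1->3 has total weight 10 + (-3) + (-9), which is strictly negative.
Answer: DIVERGES — negative cycle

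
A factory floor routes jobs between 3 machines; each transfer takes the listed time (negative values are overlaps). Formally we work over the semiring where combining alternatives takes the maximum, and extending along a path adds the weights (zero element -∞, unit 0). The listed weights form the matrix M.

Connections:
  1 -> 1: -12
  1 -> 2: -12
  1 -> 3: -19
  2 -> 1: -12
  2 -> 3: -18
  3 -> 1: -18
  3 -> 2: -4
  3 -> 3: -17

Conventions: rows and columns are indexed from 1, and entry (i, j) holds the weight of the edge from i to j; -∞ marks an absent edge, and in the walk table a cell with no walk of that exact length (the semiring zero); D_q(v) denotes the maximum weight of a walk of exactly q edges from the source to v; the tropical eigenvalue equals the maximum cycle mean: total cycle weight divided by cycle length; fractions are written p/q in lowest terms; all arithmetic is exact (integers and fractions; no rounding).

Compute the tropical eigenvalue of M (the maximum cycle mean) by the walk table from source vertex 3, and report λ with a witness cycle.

q=0: [-∞, -∞, 0]
q=1: [-18, -4, -17]
q=2: [-16, -21, -22]
q=3: [-28, -26, -35]
Optimal cycle mean attained by: cycle 2->3->2, total (-18) + (-4), length 2.
Answer: λ = -11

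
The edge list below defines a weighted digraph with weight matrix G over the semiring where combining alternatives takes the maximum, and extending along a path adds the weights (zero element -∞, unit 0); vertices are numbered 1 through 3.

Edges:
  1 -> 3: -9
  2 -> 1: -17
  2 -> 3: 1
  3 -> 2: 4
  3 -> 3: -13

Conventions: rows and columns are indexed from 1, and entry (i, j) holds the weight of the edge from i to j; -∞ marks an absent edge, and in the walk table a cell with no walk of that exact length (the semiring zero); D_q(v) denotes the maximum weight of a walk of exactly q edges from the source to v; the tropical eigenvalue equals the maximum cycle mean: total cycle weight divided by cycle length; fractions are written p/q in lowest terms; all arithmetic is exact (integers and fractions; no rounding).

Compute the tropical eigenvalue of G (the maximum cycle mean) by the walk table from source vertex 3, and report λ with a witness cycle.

q=0: [-∞, -∞, 0]
q=1: [-∞, 4, -13]
q=2: [-13, -9, 5]
q=3: [-26, 9, -8]
Optimal cycle mean attained by: cycle 2->3->2, total 1 + 4, length 2.
Answer: λ = 5/2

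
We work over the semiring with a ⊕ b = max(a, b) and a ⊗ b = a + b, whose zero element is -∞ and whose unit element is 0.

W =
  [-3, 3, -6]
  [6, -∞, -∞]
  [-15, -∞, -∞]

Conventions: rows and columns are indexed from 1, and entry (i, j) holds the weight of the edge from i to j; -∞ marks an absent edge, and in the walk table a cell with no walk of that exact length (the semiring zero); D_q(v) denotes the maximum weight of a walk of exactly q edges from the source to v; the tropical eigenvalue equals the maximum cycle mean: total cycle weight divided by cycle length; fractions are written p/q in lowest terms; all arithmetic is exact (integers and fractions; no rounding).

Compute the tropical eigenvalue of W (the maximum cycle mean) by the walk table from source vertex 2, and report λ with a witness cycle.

q=0: [-∞, 0, -∞]
q=1: [6, -∞, -∞]
q=2: [3, 9, 0]
q=3: [15, 6, -3]
Optimal cycle mean attained by: cycle 1->2->1, total 3 + 6, length 2.
Answer: λ = 9/2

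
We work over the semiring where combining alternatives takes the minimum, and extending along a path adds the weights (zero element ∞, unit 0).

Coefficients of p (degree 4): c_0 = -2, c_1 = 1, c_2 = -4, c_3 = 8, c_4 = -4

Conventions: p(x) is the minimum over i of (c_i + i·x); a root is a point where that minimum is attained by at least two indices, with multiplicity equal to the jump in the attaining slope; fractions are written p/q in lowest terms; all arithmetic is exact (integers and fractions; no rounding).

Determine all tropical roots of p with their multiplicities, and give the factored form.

hull edge (i=0, c=-2) to (i=2, c=-4): slope -1, span 2
hull edge (i=2, c=-4) to (i=4, c=-4): slope 0, span 2
Factored form: p(x) = -4 ⊗ (x ⊕ 0) ⊗ (x ⊕ 0) ⊗ (x ⊕ 1) ⊗ (x ⊕ 1)
Answer: roots = 0 (mult 2), 1 (mult 2)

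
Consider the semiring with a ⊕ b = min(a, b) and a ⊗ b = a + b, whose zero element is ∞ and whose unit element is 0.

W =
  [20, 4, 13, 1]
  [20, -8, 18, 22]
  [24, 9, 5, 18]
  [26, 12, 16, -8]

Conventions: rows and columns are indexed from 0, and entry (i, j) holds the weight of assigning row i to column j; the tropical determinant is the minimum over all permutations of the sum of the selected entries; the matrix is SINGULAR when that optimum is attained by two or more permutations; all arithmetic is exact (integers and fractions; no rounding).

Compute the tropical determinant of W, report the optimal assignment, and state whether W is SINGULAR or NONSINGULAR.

σ = (0, 1, 2, 3): 20 + (-8) + 5 + (-8) = 9
σ = (0, 1, 3, 2): 20 + (-8) + 18 + 16 = 46
σ = (0, 2, 1, 3): 20 + 18 + 9 + (-8) = 39
σ = (0, 2, 3, 1): 20 + 18 + 18 + 12 = 68
σ = (0, 3, 1, 2): 20 + 22 + 9 + 16 = 67
σ = (0, 3, 2, 1): 20 + 22 + 5 + 12 = 59
σ = (1, 0, 2, 3): 4 + 20 + 5 + (-8) = 21
σ = (1, 0, 3, 2): 4 + 20 + 18 + 16 = 58
σ = (1, 2, 0, 3): 4 + 18 + 24 + (-8) = 38
σ = (1, 2, 3, 0): 4 + 18 + 18 + 26 = 66
σ = (1, 3, 0, 2): 4 + 22 + 24 + 16 = 66
σ = (1, 3, 2, 0): 4 + 22 + 5 + 26 = 57
σ = (2, 0, 1, 3): 13 + 20 + 9 + (-8) = 34
σ = (2, 0, 3, 1): 13 + 20 + 18 + 12 = 63
σ = (2, 1, 0, 3): 13 + (-8) + 24 + (-8) = 21
σ = (2, 1, 3, 0): 13 + (-8) + 18 + 26 = 49
σ = (2, 3, 0, 1): 13 + 22 + 24 + 12 = 71
σ = (2, 3, 1, 0): 13 + 22 + 9 + 26 = 70
σ = (3, 0, 1, 2): 1 + 20 + 9 + 16 = 46
σ = (3, 0, 2, 1): 1 + 20 + 5 + 12 = 38
σ = (3, 1, 0, 2): 1 + (-8) + 24 + 16 = 33
σ = (3, 1, 2, 0): 1 + (-8) + 5 + 26 = 24
σ = (3, 2, 0, 1): 1 + 18 + 24 + 12 = 55
σ = (3, 2, 1, 0): 1 + 18 + 9 + 26 = 54
Optimal value attained by: σ = (0, 1, 2, 3).
Answer: det⊕(W) = 9; verdict: NONSINGULAR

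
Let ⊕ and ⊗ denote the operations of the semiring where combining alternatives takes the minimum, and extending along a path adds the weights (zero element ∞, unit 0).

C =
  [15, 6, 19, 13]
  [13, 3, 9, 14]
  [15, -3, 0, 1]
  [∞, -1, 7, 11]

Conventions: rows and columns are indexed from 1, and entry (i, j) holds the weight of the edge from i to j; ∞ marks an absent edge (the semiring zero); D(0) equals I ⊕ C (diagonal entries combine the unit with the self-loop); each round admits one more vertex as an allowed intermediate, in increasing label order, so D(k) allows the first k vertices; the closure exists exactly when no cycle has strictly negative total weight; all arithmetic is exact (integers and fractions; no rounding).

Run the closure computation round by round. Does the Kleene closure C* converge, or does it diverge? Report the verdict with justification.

D(0):
  [0, 6, 19, 13]
  [13, 0, 9, 14]
  [15, -3, 0, 1]
  [∞, -1, 7, 0]
D(1):
  [0, 6, 19, 13]
  [13, 0, 9, 14]
  [15, -3, 0, 1]
  [∞, -1, 7, 0]
D(2):
  [0, 6, 15, 13]
  [13, 0, 9, 14]
  [10, -3, 0, 1]
  [12, -1, 7, 0]
D(3):
  [0, 6, 15, 13]
  [13, 0, 9, 10]
  [10, -3, 0, 1]
  [12, -1, 7, 0]
D(4):
  [0, 6, 15, 13]
  [13, 0, 9, 10]
  [10, -3, 0, 1]
  [12, -1, 7, 0]
Key observation: every diagonal entry stays at the unit through all rounds, so no improving cycle exists.
Answer: CONVERGES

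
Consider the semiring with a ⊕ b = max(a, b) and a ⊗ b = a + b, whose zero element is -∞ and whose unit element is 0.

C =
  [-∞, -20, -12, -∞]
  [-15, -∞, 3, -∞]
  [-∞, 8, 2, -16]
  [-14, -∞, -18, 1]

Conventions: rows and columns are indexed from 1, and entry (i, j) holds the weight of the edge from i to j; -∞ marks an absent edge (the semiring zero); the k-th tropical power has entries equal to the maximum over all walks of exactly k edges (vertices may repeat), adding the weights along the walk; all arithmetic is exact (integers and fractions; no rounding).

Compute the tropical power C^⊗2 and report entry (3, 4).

C^⊗2:
  [-35, -4, -10, -28]
  [-∞, 11, 5, -13]
  [-7, 10, 11, -14]
  [-13, -10, -16, 2]
Key observation: the optimum is the walk 3->3->4, with weight 2 + (-16) = -14.
Optimal value attained by: walk 3->3->4.
Answer: (C^⊗2)[3][4] = -14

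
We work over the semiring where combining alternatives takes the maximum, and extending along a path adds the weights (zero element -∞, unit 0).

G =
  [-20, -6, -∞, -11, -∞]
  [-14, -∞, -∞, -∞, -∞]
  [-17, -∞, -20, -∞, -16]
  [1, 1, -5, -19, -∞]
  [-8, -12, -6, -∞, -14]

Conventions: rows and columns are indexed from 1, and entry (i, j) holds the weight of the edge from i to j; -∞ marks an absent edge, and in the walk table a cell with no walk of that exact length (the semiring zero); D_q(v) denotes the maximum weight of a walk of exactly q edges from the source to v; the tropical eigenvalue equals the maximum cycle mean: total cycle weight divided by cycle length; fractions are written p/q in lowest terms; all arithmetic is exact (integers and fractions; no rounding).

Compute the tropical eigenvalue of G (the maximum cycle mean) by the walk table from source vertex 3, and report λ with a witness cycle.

q=0: [-∞, -∞, 0, -∞, -∞]
q=1: [-17, -∞, -20, -∞, -16]
q=2: [-24, -23, -22, -28, -30]
q=3: [-27, -27, -33, -35, -38]
q=4: [-34, -33, -40, -38, -49]
q=5: [-37, -37, -43, -45, -56]
Optimal cycle mean attained by: cycle 1->4->1, total (-11) + 1, length 2.
Answer: λ = -5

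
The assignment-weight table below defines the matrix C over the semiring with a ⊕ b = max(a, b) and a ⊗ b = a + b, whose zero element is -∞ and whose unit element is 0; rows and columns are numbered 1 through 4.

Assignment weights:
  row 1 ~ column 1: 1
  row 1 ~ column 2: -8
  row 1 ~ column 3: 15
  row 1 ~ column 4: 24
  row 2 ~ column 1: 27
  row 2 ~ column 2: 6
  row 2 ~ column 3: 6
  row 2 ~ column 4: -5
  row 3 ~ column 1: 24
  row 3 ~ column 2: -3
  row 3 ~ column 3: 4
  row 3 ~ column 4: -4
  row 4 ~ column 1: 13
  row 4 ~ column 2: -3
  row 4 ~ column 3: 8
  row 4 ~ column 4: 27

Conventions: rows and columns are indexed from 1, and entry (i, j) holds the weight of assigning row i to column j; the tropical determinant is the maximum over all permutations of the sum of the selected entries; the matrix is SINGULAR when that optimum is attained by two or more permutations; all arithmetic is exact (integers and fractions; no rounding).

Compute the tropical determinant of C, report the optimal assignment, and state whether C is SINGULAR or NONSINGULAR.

σ = (1, 2, 3, 4): 1 + 6 + 4 + 27 = 38
σ = (1, 2, 4, 3): 1 + 6 + (-4) + 8 = 11
σ = (1, 3, 2, 4): 1 + 6 + (-3) + 27 = 31
σ = (1, 3, 4, 2): 1 + 6 + (-4) + (-3) = 0
σ = (1, 4, 2, 3): 1 + (-5) + (-3) + 8 = 1
σ = (1, 4, 3, 2): 1 + (-5) + 4 + (-3) = -3
σ = (2, 1, 3, 4): (-8) + 27 + 4 + 27 = 50
σ = (2, 1, 4, 3): (-8) + 27 + (-4) + 8 = 23
σ = (2, 3, 1, 4): (-8) + 6 + 24 + 27 = 49
σ = (2, 3, 4, 1): (-8) + 6 + (-4) + 13 = 7
σ = (2, 4, 1, 3): (-8) + (-5) + 24 + 8 = 19
σ = (2, 4, 3, 1): (-8) + (-5) + 4 + 13 = 4
σ = (3, 1, 2, 4): 15 + 27 + (-3) + 27 = 66
σ = (3, 1, 4, 2): 15 + 27 + (-4) + (-3) = 35
σ = (3, 2, 1, 4): 15 + 6 + 24 + 27 = 72
σ = (3, 2, 4, 1): 15 + 6 + (-4) + 13 = 30
σ = (3, 4, 1, 2): 15 + (-5) + 24 + (-3) = 31
σ = (3, 4, 2, 1): 15 + (-5) + (-3) + 13 = 20
σ = (4, 1, 2, 3): 24 + 27 + (-3) + 8 = 56
σ = (4, 1, 3, 2): 24 + 27 + 4 + (-3) = 52
σ = (4, 2, 1, 3): 24 + 6 + 24 + 8 = 62
σ = (4, 2, 3, 1): 24 + 6 + 4 + 13 = 47
σ = (4, 3, 1, 2): 24 + 6 + 24 + (-3) = 51
σ = (4, 3, 2, 1): 24 + 6 + (-3) + 13 = 40
Optimal value attained by: σ = (3, 2, 1, 4).
Answer: det⊕(C) = 72; verdict: NONSINGULAR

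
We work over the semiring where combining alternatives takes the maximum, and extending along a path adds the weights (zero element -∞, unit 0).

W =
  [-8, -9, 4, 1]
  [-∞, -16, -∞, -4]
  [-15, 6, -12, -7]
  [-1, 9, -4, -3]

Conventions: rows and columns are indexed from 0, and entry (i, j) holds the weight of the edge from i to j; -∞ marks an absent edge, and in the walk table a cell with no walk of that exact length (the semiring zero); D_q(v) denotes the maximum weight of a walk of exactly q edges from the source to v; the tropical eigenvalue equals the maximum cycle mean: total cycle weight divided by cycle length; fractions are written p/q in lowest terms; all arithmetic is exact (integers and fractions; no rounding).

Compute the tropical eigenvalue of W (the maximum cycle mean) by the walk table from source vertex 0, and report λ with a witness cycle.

q=0: [0, -∞, -∞, -∞]
q=1: [-8, -9, 4, 1]
q=2: [0, 10, -3, -2]
q=3: [-3, 7, 4, 6]
q=4: [5, 15, 2, 3]
Optimal cycle mean attained by: cycle 1->3->1, total (-4) + 9, length 2.
Answer: λ = 5/2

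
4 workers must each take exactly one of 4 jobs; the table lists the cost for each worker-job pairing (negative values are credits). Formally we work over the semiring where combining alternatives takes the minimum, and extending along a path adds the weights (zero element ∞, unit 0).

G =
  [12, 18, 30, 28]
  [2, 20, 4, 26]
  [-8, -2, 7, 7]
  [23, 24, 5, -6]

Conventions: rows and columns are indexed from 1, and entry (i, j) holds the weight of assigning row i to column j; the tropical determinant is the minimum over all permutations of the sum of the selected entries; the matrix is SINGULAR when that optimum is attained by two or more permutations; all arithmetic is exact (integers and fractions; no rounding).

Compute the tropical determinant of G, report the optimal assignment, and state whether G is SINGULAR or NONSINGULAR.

σ = (1, 2, 3, 4): 12 + 20 + 7 + (-6) = 33
σ = (1, 2, 4, 3): 12 + 20 + 7 + 5 = 44
σ = (1, 3, 2, 4): 12 + 4 + (-2) + (-6) = 8
σ = (1, 3, 4, 2): 12 + 4 + 7 + 24 = 47
σ = (1, 4, 2, 3): 12 + 26 + (-2) + 5 = 41
σ = (1, 4, 3, 2): 12 + 26 + 7 + 24 = 69
σ = (2, 1, 3, 4): 18 + 2 + 7 + (-6) = 21
σ = (2, 1, 4, 3): 18 + 2 + 7 + 5 = 32
σ = (2, 3, 1, 4): 18 + 4 + (-8) + (-6) = 8
σ = (2, 3, 4, 1): 18 + 4 + 7 + 23 = 52
σ = (2, 4, 1, 3): 18 + 26 + (-8) + 5 = 41
σ = (2, 4, 3, 1): 18 + 26 + 7 + 23 = 74
σ = (3, 1, 2, 4): 30 + 2 + (-2) + (-6) = 24
σ = (3, 1, 4, 2): 30 + 2 + 7 + 24 = 63
σ = (3, 2, 1, 4): 30 + 20 + (-8) + (-6) = 36
σ = (3, 2, 4, 1): 30 + 20 + 7 + 23 = 80
σ = (3, 4, 1, 2): 30 + 26 + (-8) + 24 = 72
σ = (3, 4, 2, 1): 30 + 26 + (-2) + 23 = 77
σ = (4, 1, 2, 3): 28 + 2 + (-2) + 5 = 33
σ = (4, 1, 3, 2): 28 + 2 + 7 + 24 = 61
σ = (4, 2, 1, 3): 28 + 20 + (-8) + 5 = 45
σ = (4, 2, 3, 1): 28 + 20 + 7 + 23 = 78
σ = (4, 3, 1, 2): 28 + 4 + (-8) + 24 = 48
σ = (4, 3, 2, 1): 28 + 4 + (-2) + 23 = 53
Optimal value attained by: σ = (1, 3, 2, 4).
Answer: det⊕(G) = 8; verdict: SINGULAR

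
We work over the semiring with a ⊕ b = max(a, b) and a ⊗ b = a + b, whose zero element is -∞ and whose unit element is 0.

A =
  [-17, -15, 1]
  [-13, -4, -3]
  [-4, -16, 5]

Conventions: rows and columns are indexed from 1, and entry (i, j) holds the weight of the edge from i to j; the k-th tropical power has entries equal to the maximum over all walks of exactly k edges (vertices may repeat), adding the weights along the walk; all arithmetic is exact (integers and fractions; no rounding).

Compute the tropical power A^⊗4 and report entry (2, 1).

A^⊗2:
  [-3, -15, 6]
  [-7, -8, 2]
  [1, -11, 10]
A^⊗3:
  [2, -10, 11]
  [-2, -12, 7]
  [6, -6, 15]
A^⊗4:
  [7, -5, 16]
  [3, -9, 12]
  [11, -1, 20]
Key observation: the optimum is the walk 2->3->3->3->1, with weight (-3) + 5 + 5 + (-4) = 3.
Optimal value attained by: walk 2->3->3->3->1.
Answer: (A^⊗4)[2][1] = 3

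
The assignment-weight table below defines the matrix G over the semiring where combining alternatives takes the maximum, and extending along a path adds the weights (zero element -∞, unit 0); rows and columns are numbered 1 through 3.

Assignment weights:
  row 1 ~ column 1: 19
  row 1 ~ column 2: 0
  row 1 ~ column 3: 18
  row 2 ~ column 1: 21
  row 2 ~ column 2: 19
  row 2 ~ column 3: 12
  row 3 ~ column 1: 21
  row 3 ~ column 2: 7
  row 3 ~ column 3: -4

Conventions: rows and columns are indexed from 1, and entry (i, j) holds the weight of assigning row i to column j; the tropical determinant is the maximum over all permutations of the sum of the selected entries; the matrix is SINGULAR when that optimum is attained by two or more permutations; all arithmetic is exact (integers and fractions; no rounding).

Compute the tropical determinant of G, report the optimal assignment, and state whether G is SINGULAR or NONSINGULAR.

σ = (1, 2, 3): 19 + 19 + (-4) = 34
σ = (1, 3, 2): 19 + 12 + 7 = 38
σ = (2, 1, 3): 0 + 21 + (-4) = 17
σ = (2, 3, 1): 0 + 12 + 21 = 33
σ = (3, 1, 2): 18 + 21 + 7 = 46
σ = (3, 2, 1): 18 + 19 + 21 = 58
Optimal value attained by: σ = (3, 2, 1).
Answer: det⊕(G) = 58; verdict: NONSINGULAR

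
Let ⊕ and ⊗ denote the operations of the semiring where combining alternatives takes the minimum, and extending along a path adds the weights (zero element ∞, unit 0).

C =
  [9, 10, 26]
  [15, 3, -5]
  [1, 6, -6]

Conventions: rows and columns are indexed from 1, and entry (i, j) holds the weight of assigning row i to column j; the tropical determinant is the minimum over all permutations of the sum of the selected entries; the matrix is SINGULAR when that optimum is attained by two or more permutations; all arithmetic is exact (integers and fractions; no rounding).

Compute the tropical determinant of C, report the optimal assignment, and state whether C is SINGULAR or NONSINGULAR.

σ = (1, 2, 3): 9 + 3 + (-6) = 6
σ = (1, 3, 2): 9 + (-5) + 6 = 10
σ = (2, 1, 3): 10 + 15 + (-6) = 19
σ = (2, 3, 1): 10 + (-5) + 1 = 6
σ = (3, 1, 2): 26 + 15 + 6 = 47
σ = (3, 2, 1): 26 + 3 + 1 = 30
Optimal value attained by: σ = (1, 2, 3).
Answer: det⊕(C) = 6; verdict: SINGULAR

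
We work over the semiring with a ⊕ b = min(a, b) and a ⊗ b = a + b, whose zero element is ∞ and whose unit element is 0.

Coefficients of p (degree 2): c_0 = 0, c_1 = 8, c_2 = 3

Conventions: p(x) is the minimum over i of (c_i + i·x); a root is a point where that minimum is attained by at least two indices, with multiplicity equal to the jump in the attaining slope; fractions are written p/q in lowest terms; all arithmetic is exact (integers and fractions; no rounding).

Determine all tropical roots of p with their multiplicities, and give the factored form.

hull edge (i=0, c=0) to (i=2, c=3): slope 3/2, span 2
Factored form: p(x) = 3 ⊗ (x ⊕ (-3/2)) ⊗ (x ⊕ (-3/2))
Answer: roots = -3/2 (mult 2)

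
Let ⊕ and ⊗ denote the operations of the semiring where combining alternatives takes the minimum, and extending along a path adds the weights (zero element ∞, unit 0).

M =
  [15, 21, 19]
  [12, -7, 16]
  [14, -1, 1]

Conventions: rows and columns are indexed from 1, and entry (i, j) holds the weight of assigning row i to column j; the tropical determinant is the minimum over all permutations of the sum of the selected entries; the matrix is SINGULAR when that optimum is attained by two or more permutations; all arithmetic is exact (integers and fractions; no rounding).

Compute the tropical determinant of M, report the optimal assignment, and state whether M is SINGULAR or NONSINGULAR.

σ = (1, 2, 3): 15 + (-7) + 1 = 9
σ = (1, 3, 2): 15 + 16 + (-1) = 30
σ = (2, 1, 3): 21 + 12 + 1 = 34
σ = (2, 3, 1): 21 + 16 + 14 = 51
σ = (3, 1, 2): 19 + 12 + (-1) = 30
σ = (3, 2, 1): 19 + (-7) + 14 = 26
Optimal value attained by: σ = (1, 2, 3).
Answer: det⊕(M) = 9; verdict: NONSINGULAR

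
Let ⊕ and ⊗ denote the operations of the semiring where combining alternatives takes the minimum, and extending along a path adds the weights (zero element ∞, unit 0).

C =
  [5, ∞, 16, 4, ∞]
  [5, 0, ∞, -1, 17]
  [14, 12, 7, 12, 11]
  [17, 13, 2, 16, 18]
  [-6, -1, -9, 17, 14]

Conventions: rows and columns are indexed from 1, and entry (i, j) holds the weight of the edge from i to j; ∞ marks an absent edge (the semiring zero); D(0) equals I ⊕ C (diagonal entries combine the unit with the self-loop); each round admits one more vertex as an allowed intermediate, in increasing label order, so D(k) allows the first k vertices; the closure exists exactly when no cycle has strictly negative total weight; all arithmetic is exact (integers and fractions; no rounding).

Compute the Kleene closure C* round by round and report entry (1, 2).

D(0):
  [0, ∞, 16, 4, ∞]
  [5, 0, ∞, -1, 17]
  [14, 12, 0, 12, 11]
  [17, 13, 2, 0, 18]
  [-6, -1, -9, 17, 0]
D(1):
  [0, ∞, 16, 4, ∞]
  [5, 0, 21, -1, 17]
  [14, 12, 0, 12, 11]
  [17, 13, 2, 0, 18]
  [-6, -1, -9, -2, 0]
D(2):
  [0, ∞, 16, 4, ∞]
  [5, 0, 21, -1, 17]
  [14, 12, 0, 11, 11]
  [17, 13, 2, 0, 18]
  [-6, -1, -9, -2, 0]
D(3):
  [0, 28, 16, 4, 27]
  [5, 0, 21, -1, 17]
  [14, 12, 0, 11, 11]
  [16, 13, 2, 0, 13]
  [-6, -1, -9, -2, 0]
D(4):
  [0, 17, 6, 4, 17]
  [5, 0, 1, -1, 12]
  [14, 12, 0, 11, 11]
  [16, 13, 2, 0, 13]
  [-6, -1, -9, -2, 0]
D(5):
  [0, 16, 6, 4, 17]
  [5, 0, 1, -1, 12]
  [5, 10, 0, 9, 11]
  [7, 12, 2, 0, 13]
  [-6, -1, -9, -2, 0]
Answer: C*[1][2] = 16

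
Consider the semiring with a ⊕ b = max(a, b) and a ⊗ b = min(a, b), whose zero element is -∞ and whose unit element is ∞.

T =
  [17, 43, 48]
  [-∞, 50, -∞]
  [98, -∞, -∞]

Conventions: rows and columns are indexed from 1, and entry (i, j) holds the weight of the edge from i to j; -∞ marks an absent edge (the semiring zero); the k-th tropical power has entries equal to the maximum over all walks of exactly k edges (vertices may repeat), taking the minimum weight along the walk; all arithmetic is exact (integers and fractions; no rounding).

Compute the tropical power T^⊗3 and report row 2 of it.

T^⊗2:
  [48, 43, 17]
  [-∞, 50, -∞]
  [17, 43, 48]
T^⊗3:
  [17, 43, 48]
  [-∞, 50, -∞]
  [48, 43, 17]
Answer: row 2 of T^⊗3 = [-∞, 50, -∞]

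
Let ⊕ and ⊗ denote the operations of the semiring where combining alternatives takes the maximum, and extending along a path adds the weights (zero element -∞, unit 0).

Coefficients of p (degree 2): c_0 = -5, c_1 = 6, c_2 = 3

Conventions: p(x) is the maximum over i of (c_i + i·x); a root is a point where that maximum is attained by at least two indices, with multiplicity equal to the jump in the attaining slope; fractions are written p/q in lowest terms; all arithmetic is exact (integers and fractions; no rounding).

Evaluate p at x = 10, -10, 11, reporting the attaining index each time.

p(10) = max(-5+0·10=-5, 6+1·10=16, 3+2·10=23) = 23 (attained by i=2)
p(-10) = max(-5+0·(-10)=-5, 6+1·(-10)=-4, 3+2·(-10)=-17) = -4 (attained by i=1)
p(11) = max(-5+0·11=-5, 6+1·11=17, 3+2·11=25) = 25 (attained by i=2)
Answer: p(10) = 23; p(-10) = -4; p(11) = 25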